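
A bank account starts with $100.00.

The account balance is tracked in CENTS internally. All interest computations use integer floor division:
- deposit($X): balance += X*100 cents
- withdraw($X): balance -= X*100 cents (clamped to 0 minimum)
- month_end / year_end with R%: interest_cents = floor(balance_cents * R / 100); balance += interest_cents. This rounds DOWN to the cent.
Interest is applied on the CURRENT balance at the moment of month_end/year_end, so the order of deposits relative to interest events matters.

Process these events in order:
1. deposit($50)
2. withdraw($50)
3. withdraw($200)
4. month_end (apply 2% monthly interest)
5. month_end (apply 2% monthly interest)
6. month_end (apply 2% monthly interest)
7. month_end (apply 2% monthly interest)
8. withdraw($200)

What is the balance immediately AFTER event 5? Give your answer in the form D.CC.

After 1 (deposit($50)): balance=$150.00 total_interest=$0.00
After 2 (withdraw($50)): balance=$100.00 total_interest=$0.00
After 3 (withdraw($200)): balance=$0.00 total_interest=$0.00
After 4 (month_end (apply 2% monthly interest)): balance=$0.00 total_interest=$0.00
After 5 (month_end (apply 2% monthly interest)): balance=$0.00 total_interest=$0.00

Answer: 0.00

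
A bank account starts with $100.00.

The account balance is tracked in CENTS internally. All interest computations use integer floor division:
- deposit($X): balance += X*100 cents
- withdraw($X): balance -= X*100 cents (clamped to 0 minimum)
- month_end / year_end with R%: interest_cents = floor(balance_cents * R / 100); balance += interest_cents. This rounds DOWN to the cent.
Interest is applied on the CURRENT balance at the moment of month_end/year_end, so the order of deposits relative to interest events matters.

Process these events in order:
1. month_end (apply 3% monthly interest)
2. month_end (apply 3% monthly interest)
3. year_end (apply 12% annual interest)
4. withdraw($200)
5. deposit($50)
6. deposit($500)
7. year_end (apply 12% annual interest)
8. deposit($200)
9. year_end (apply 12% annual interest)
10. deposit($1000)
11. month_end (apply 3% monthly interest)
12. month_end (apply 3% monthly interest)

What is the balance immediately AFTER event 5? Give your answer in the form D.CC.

After 1 (month_end (apply 3% monthly interest)): balance=$103.00 total_interest=$3.00
After 2 (month_end (apply 3% monthly interest)): balance=$106.09 total_interest=$6.09
After 3 (year_end (apply 12% annual interest)): balance=$118.82 total_interest=$18.82
After 4 (withdraw($200)): balance=$0.00 total_interest=$18.82
After 5 (deposit($50)): balance=$50.00 total_interest=$18.82

Answer: 50.00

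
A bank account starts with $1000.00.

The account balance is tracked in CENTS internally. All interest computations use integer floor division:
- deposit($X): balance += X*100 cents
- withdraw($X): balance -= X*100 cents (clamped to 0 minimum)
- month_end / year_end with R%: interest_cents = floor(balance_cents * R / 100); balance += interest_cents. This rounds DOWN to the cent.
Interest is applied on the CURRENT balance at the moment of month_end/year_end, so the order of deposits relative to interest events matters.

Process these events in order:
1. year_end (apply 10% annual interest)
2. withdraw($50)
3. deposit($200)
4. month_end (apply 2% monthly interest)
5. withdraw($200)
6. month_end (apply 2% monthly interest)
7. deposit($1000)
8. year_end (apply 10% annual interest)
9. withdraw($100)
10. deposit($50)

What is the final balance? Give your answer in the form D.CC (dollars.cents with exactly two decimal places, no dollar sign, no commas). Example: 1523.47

Answer: 2256.15

Derivation:
After 1 (year_end (apply 10% annual interest)): balance=$1100.00 total_interest=$100.00
After 2 (withdraw($50)): balance=$1050.00 total_interest=$100.00
After 3 (deposit($200)): balance=$1250.00 total_interest=$100.00
After 4 (month_end (apply 2% monthly interest)): balance=$1275.00 total_interest=$125.00
After 5 (withdraw($200)): balance=$1075.00 total_interest=$125.00
After 6 (month_end (apply 2% monthly interest)): balance=$1096.50 total_interest=$146.50
After 7 (deposit($1000)): balance=$2096.50 total_interest=$146.50
After 8 (year_end (apply 10% annual interest)): balance=$2306.15 total_interest=$356.15
After 9 (withdraw($100)): balance=$2206.15 total_interest=$356.15
After 10 (deposit($50)): balance=$2256.15 total_interest=$356.15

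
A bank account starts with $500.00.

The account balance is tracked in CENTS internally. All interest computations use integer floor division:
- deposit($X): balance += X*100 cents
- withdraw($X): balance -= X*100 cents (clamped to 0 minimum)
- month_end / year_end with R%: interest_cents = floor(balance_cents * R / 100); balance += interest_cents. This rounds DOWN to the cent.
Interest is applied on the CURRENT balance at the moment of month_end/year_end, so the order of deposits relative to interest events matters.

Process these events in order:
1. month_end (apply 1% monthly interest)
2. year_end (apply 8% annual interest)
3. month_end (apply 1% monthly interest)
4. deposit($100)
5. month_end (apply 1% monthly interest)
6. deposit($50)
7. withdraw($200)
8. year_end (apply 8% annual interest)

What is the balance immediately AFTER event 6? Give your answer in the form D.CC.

Answer: 707.35

Derivation:
After 1 (month_end (apply 1% monthly interest)): balance=$505.00 total_interest=$5.00
After 2 (year_end (apply 8% annual interest)): balance=$545.40 total_interest=$45.40
After 3 (month_end (apply 1% monthly interest)): balance=$550.85 total_interest=$50.85
After 4 (deposit($100)): balance=$650.85 total_interest=$50.85
After 5 (month_end (apply 1% monthly interest)): balance=$657.35 total_interest=$57.35
After 6 (deposit($50)): balance=$707.35 total_interest=$57.35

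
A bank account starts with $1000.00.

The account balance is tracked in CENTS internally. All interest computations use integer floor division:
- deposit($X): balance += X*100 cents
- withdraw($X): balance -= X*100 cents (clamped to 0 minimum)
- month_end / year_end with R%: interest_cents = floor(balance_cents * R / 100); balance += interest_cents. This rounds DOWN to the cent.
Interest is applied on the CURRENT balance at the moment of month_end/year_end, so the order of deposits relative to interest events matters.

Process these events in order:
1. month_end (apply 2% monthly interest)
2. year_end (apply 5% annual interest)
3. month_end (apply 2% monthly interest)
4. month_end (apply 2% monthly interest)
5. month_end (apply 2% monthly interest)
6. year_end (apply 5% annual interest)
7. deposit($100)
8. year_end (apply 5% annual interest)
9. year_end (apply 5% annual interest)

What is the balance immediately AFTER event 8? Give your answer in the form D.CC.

Answer: 1358.02

Derivation:
After 1 (month_end (apply 2% monthly interest)): balance=$1020.00 total_interest=$20.00
After 2 (year_end (apply 5% annual interest)): balance=$1071.00 total_interest=$71.00
After 3 (month_end (apply 2% monthly interest)): balance=$1092.42 total_interest=$92.42
After 4 (month_end (apply 2% monthly interest)): balance=$1114.26 total_interest=$114.26
After 5 (month_end (apply 2% monthly interest)): balance=$1136.54 total_interest=$136.54
After 6 (year_end (apply 5% annual interest)): balance=$1193.36 total_interest=$193.36
After 7 (deposit($100)): balance=$1293.36 total_interest=$193.36
After 8 (year_end (apply 5% annual interest)): balance=$1358.02 total_interest=$258.02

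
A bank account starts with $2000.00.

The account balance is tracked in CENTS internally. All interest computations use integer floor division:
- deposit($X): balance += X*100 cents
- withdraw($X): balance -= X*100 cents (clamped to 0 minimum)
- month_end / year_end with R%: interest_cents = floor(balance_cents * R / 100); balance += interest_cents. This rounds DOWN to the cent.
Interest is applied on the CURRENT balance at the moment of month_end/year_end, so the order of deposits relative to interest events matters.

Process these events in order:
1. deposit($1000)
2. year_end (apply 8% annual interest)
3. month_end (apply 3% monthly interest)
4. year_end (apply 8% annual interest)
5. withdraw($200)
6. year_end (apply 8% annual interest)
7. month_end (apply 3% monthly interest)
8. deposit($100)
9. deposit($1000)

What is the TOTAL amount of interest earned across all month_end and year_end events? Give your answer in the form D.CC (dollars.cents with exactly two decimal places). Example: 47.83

Answer: 986.79

Derivation:
After 1 (deposit($1000)): balance=$3000.00 total_interest=$0.00
After 2 (year_end (apply 8% annual interest)): balance=$3240.00 total_interest=$240.00
After 3 (month_end (apply 3% monthly interest)): balance=$3337.20 total_interest=$337.20
After 4 (year_end (apply 8% annual interest)): balance=$3604.17 total_interest=$604.17
After 5 (withdraw($200)): balance=$3404.17 total_interest=$604.17
After 6 (year_end (apply 8% annual interest)): balance=$3676.50 total_interest=$876.50
After 7 (month_end (apply 3% monthly interest)): balance=$3786.79 total_interest=$986.79
After 8 (deposit($100)): balance=$3886.79 total_interest=$986.79
After 9 (deposit($1000)): balance=$4886.79 total_interest=$986.79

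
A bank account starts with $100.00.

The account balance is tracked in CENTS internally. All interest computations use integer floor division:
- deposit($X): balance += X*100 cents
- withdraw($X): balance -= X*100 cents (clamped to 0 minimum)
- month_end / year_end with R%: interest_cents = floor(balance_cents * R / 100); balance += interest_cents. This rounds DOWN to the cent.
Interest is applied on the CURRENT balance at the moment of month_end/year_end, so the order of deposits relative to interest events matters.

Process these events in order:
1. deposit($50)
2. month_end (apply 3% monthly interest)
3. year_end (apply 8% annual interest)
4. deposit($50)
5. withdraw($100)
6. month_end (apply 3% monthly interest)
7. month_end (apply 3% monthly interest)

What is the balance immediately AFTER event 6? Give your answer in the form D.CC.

After 1 (deposit($50)): balance=$150.00 total_interest=$0.00
After 2 (month_end (apply 3% monthly interest)): balance=$154.50 total_interest=$4.50
After 3 (year_end (apply 8% annual interest)): balance=$166.86 total_interest=$16.86
After 4 (deposit($50)): balance=$216.86 total_interest=$16.86
After 5 (withdraw($100)): balance=$116.86 total_interest=$16.86
After 6 (month_end (apply 3% monthly interest)): balance=$120.36 total_interest=$20.36

Answer: 120.36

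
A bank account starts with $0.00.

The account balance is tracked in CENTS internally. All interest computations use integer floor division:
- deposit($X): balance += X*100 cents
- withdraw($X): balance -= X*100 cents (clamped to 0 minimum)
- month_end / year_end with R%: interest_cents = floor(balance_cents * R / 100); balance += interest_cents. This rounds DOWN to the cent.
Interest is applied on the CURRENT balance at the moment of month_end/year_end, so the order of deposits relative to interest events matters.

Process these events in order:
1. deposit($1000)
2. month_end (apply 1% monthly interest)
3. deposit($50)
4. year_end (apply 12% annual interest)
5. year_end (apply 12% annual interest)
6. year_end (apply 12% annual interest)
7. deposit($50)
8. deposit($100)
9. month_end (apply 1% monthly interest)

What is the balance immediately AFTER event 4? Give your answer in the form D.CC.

Answer: 1187.20

Derivation:
After 1 (deposit($1000)): balance=$1000.00 total_interest=$0.00
After 2 (month_end (apply 1% monthly interest)): balance=$1010.00 total_interest=$10.00
After 3 (deposit($50)): balance=$1060.00 total_interest=$10.00
After 4 (year_end (apply 12% annual interest)): balance=$1187.20 total_interest=$137.20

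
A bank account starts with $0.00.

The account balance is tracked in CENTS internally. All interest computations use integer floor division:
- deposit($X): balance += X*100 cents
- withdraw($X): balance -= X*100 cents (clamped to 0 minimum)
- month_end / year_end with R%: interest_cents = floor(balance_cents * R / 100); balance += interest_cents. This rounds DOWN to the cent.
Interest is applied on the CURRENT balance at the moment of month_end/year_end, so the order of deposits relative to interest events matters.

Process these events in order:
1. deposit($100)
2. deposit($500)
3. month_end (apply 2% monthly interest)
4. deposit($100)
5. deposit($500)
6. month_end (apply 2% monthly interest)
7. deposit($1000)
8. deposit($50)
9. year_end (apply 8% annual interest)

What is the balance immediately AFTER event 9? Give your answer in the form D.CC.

After 1 (deposit($100)): balance=$100.00 total_interest=$0.00
After 2 (deposit($500)): balance=$600.00 total_interest=$0.00
After 3 (month_end (apply 2% monthly interest)): balance=$612.00 total_interest=$12.00
After 4 (deposit($100)): balance=$712.00 total_interest=$12.00
After 5 (deposit($500)): balance=$1212.00 total_interest=$12.00
After 6 (month_end (apply 2% monthly interest)): balance=$1236.24 total_interest=$36.24
After 7 (deposit($1000)): balance=$2236.24 total_interest=$36.24
After 8 (deposit($50)): balance=$2286.24 total_interest=$36.24
After 9 (year_end (apply 8% annual interest)): balance=$2469.13 total_interest=$219.13

Answer: 2469.13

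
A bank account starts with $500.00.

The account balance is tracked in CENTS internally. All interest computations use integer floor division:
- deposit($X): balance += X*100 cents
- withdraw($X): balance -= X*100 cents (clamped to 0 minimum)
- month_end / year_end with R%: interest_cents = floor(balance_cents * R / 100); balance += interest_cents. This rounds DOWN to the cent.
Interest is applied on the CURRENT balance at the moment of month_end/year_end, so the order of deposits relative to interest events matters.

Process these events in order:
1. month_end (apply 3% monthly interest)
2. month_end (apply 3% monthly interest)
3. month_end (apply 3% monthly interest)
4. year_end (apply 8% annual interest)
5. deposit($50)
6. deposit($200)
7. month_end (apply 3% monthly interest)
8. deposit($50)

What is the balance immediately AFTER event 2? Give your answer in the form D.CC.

Answer: 530.45

Derivation:
After 1 (month_end (apply 3% monthly interest)): balance=$515.00 total_interest=$15.00
After 2 (month_end (apply 3% monthly interest)): balance=$530.45 total_interest=$30.45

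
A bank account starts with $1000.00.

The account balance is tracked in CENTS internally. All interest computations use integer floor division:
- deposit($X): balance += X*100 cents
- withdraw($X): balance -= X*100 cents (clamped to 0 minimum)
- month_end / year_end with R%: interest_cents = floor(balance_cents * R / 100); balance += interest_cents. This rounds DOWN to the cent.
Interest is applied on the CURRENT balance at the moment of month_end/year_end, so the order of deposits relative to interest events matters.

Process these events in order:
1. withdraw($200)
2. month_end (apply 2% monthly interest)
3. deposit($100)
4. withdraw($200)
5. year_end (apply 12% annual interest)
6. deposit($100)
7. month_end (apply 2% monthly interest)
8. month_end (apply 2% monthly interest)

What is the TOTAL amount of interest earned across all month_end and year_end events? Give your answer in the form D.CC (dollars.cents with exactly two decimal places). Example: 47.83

Answer: 138.34

Derivation:
After 1 (withdraw($200)): balance=$800.00 total_interest=$0.00
After 2 (month_end (apply 2% monthly interest)): balance=$816.00 total_interest=$16.00
After 3 (deposit($100)): balance=$916.00 total_interest=$16.00
After 4 (withdraw($200)): balance=$716.00 total_interest=$16.00
After 5 (year_end (apply 12% annual interest)): balance=$801.92 total_interest=$101.92
After 6 (deposit($100)): balance=$901.92 total_interest=$101.92
After 7 (month_end (apply 2% monthly interest)): balance=$919.95 total_interest=$119.95
After 8 (month_end (apply 2% monthly interest)): balance=$938.34 total_interest=$138.34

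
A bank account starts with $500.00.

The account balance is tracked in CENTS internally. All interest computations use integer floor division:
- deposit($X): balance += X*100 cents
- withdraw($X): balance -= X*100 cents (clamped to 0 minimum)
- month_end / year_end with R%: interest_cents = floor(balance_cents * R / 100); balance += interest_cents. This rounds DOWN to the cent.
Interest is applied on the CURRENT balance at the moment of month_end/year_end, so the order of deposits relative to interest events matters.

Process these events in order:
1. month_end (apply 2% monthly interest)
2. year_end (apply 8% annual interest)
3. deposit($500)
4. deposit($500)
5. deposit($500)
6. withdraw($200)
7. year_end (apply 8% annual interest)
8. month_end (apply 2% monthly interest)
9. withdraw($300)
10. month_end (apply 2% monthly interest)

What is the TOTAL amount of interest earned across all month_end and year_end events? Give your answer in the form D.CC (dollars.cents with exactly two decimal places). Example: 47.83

Answer: 273.60

Derivation:
After 1 (month_end (apply 2% monthly interest)): balance=$510.00 total_interest=$10.00
After 2 (year_end (apply 8% annual interest)): balance=$550.80 total_interest=$50.80
After 3 (deposit($500)): balance=$1050.80 total_interest=$50.80
After 4 (deposit($500)): balance=$1550.80 total_interest=$50.80
After 5 (deposit($500)): balance=$2050.80 total_interest=$50.80
After 6 (withdraw($200)): balance=$1850.80 total_interest=$50.80
After 7 (year_end (apply 8% annual interest)): balance=$1998.86 total_interest=$198.86
After 8 (month_end (apply 2% monthly interest)): balance=$2038.83 total_interest=$238.83
After 9 (withdraw($300)): balance=$1738.83 total_interest=$238.83
After 10 (month_end (apply 2% monthly interest)): balance=$1773.60 total_interest=$273.60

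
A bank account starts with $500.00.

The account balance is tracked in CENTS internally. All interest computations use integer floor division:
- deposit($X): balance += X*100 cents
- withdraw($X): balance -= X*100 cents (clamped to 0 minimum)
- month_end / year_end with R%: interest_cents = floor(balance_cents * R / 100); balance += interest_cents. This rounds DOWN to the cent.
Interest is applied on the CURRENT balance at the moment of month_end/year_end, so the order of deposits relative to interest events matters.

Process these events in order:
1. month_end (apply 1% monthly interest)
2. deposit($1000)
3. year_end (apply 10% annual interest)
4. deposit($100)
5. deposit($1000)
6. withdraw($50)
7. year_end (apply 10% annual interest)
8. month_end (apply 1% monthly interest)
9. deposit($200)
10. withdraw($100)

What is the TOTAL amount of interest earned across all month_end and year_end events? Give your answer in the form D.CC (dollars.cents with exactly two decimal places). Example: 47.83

Answer: 455.81

Derivation:
After 1 (month_end (apply 1% monthly interest)): balance=$505.00 total_interest=$5.00
After 2 (deposit($1000)): balance=$1505.00 total_interest=$5.00
After 3 (year_end (apply 10% annual interest)): balance=$1655.50 total_interest=$155.50
After 4 (deposit($100)): balance=$1755.50 total_interest=$155.50
After 5 (deposit($1000)): balance=$2755.50 total_interest=$155.50
After 6 (withdraw($50)): balance=$2705.50 total_interest=$155.50
After 7 (year_end (apply 10% annual interest)): balance=$2976.05 total_interest=$426.05
After 8 (month_end (apply 1% monthly interest)): balance=$3005.81 total_interest=$455.81
After 9 (deposit($200)): balance=$3205.81 total_interest=$455.81
After 10 (withdraw($100)): balance=$3105.81 total_interest=$455.81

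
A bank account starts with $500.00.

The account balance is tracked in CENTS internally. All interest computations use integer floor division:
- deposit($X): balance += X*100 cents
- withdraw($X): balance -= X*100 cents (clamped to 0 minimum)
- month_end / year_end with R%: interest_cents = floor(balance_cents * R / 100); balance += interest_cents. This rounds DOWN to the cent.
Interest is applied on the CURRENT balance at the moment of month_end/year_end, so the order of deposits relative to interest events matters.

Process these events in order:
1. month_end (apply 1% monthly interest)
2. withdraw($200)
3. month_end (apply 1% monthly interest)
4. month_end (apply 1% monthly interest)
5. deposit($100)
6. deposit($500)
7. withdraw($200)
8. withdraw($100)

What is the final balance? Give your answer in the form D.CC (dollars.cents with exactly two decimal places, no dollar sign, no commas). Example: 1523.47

Answer: 611.13

Derivation:
After 1 (month_end (apply 1% monthly interest)): balance=$505.00 total_interest=$5.00
After 2 (withdraw($200)): balance=$305.00 total_interest=$5.00
After 3 (month_end (apply 1% monthly interest)): balance=$308.05 total_interest=$8.05
After 4 (month_end (apply 1% monthly interest)): balance=$311.13 total_interest=$11.13
After 5 (deposit($100)): balance=$411.13 total_interest=$11.13
After 6 (deposit($500)): balance=$911.13 total_interest=$11.13
After 7 (withdraw($200)): balance=$711.13 total_interest=$11.13
After 8 (withdraw($100)): balance=$611.13 total_interest=$11.13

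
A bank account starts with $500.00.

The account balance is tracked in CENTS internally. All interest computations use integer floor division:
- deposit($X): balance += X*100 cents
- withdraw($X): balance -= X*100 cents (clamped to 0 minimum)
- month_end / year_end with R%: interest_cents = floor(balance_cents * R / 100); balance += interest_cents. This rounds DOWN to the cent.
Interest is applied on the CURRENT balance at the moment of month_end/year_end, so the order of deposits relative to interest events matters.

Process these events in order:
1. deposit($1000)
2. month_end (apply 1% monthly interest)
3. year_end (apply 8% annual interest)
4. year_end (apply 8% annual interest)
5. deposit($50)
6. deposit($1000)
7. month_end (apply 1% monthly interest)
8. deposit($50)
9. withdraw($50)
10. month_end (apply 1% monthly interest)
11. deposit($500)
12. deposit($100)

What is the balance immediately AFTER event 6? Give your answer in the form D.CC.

After 1 (deposit($1000)): balance=$1500.00 total_interest=$0.00
After 2 (month_end (apply 1% monthly interest)): balance=$1515.00 total_interest=$15.00
After 3 (year_end (apply 8% annual interest)): balance=$1636.20 total_interest=$136.20
After 4 (year_end (apply 8% annual interest)): balance=$1767.09 total_interest=$267.09
After 5 (deposit($50)): balance=$1817.09 total_interest=$267.09
After 6 (deposit($1000)): balance=$2817.09 total_interest=$267.09

Answer: 2817.09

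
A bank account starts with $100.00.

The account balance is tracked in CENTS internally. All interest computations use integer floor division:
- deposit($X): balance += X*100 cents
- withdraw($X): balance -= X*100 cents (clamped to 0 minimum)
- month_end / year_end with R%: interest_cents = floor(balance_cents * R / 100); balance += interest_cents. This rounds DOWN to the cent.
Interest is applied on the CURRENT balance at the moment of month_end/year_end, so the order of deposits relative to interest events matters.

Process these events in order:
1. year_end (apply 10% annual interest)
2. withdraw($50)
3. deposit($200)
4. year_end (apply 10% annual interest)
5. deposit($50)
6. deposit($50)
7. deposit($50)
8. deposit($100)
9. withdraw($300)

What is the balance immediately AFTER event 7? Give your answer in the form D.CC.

Answer: 436.00

Derivation:
After 1 (year_end (apply 10% annual interest)): balance=$110.00 total_interest=$10.00
After 2 (withdraw($50)): balance=$60.00 total_interest=$10.00
After 3 (deposit($200)): balance=$260.00 total_interest=$10.00
After 4 (year_end (apply 10% annual interest)): balance=$286.00 total_interest=$36.00
After 5 (deposit($50)): balance=$336.00 total_interest=$36.00
After 6 (deposit($50)): balance=$386.00 total_interest=$36.00
After 7 (deposit($50)): balance=$436.00 total_interest=$36.00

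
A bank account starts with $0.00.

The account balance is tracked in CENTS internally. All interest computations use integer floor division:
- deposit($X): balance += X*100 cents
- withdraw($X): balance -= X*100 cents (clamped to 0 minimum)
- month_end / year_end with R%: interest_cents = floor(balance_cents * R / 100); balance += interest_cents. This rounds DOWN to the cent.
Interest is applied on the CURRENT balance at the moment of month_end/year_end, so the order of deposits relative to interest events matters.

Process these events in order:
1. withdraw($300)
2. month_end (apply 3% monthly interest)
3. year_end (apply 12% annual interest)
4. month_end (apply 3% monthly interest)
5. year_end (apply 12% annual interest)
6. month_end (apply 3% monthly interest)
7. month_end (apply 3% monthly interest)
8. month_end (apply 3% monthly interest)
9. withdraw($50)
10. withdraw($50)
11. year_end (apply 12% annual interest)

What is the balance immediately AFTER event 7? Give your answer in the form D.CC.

Answer: 0.00

Derivation:
After 1 (withdraw($300)): balance=$0.00 total_interest=$0.00
After 2 (month_end (apply 3% monthly interest)): balance=$0.00 total_interest=$0.00
After 3 (year_end (apply 12% annual interest)): balance=$0.00 total_interest=$0.00
After 4 (month_end (apply 3% monthly interest)): balance=$0.00 total_interest=$0.00
After 5 (year_end (apply 12% annual interest)): balance=$0.00 total_interest=$0.00
After 6 (month_end (apply 3% monthly interest)): balance=$0.00 total_interest=$0.00
After 7 (month_end (apply 3% monthly interest)): balance=$0.00 total_interest=$0.00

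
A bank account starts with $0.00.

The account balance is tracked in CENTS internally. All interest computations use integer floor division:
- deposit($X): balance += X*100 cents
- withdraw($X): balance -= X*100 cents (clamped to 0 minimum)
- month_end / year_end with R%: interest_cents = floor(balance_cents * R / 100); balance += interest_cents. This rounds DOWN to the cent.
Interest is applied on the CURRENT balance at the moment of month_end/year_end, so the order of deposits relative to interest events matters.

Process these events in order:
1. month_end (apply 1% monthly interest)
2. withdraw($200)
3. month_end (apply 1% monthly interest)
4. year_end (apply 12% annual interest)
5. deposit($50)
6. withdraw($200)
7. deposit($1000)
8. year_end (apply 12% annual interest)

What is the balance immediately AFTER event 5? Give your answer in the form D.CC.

After 1 (month_end (apply 1% monthly interest)): balance=$0.00 total_interest=$0.00
After 2 (withdraw($200)): balance=$0.00 total_interest=$0.00
After 3 (month_end (apply 1% monthly interest)): balance=$0.00 total_interest=$0.00
After 4 (year_end (apply 12% annual interest)): balance=$0.00 total_interest=$0.00
After 5 (deposit($50)): balance=$50.00 total_interest=$0.00

Answer: 50.00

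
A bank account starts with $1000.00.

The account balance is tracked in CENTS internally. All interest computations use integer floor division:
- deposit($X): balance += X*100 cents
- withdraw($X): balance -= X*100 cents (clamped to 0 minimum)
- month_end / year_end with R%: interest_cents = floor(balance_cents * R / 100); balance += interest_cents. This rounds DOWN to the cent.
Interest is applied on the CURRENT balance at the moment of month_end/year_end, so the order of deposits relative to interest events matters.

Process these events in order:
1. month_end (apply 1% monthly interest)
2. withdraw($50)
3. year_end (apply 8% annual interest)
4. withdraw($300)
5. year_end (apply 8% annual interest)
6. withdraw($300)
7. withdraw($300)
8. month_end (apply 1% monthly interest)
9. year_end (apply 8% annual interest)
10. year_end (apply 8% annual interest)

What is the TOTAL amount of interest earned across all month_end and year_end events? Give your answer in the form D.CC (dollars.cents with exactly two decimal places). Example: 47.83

Answer: 180.58

Derivation:
After 1 (month_end (apply 1% monthly interest)): balance=$1010.00 total_interest=$10.00
After 2 (withdraw($50)): balance=$960.00 total_interest=$10.00
After 3 (year_end (apply 8% annual interest)): balance=$1036.80 total_interest=$86.80
After 4 (withdraw($300)): balance=$736.80 total_interest=$86.80
After 5 (year_end (apply 8% annual interest)): balance=$795.74 total_interest=$145.74
After 6 (withdraw($300)): balance=$495.74 total_interest=$145.74
After 7 (withdraw($300)): balance=$195.74 total_interest=$145.74
After 8 (month_end (apply 1% monthly interest)): balance=$197.69 total_interest=$147.69
After 9 (year_end (apply 8% annual interest)): balance=$213.50 total_interest=$163.50
After 10 (year_end (apply 8% annual interest)): balance=$230.58 total_interest=$180.58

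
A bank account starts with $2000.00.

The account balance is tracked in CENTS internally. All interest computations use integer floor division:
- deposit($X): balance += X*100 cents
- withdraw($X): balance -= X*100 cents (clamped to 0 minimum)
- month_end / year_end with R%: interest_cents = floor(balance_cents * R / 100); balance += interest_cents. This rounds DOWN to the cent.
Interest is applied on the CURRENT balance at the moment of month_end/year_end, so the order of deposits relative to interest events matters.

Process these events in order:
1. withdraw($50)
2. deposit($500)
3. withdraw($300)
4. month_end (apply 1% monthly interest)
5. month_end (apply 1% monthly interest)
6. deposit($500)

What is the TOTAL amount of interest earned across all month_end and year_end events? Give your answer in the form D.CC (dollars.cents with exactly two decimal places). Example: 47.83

Answer: 43.21

Derivation:
After 1 (withdraw($50)): balance=$1950.00 total_interest=$0.00
After 2 (deposit($500)): balance=$2450.00 total_interest=$0.00
After 3 (withdraw($300)): balance=$2150.00 total_interest=$0.00
After 4 (month_end (apply 1% monthly interest)): balance=$2171.50 total_interest=$21.50
After 5 (month_end (apply 1% monthly interest)): balance=$2193.21 total_interest=$43.21
After 6 (deposit($500)): balance=$2693.21 total_interest=$43.21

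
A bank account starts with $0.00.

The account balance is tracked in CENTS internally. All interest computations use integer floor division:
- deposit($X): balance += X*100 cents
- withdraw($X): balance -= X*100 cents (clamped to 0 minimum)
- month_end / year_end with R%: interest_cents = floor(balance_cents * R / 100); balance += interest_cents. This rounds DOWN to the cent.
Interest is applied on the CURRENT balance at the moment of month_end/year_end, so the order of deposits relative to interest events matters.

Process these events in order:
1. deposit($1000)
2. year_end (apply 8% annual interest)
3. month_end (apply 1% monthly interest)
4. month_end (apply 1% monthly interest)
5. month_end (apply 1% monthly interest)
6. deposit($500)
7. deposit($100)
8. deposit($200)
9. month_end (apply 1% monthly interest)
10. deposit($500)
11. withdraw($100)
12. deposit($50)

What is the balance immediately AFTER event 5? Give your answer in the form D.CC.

Answer: 1112.71

Derivation:
After 1 (deposit($1000)): balance=$1000.00 total_interest=$0.00
After 2 (year_end (apply 8% annual interest)): balance=$1080.00 total_interest=$80.00
After 3 (month_end (apply 1% monthly interest)): balance=$1090.80 total_interest=$90.80
After 4 (month_end (apply 1% monthly interest)): balance=$1101.70 total_interest=$101.70
After 5 (month_end (apply 1% monthly interest)): balance=$1112.71 total_interest=$112.71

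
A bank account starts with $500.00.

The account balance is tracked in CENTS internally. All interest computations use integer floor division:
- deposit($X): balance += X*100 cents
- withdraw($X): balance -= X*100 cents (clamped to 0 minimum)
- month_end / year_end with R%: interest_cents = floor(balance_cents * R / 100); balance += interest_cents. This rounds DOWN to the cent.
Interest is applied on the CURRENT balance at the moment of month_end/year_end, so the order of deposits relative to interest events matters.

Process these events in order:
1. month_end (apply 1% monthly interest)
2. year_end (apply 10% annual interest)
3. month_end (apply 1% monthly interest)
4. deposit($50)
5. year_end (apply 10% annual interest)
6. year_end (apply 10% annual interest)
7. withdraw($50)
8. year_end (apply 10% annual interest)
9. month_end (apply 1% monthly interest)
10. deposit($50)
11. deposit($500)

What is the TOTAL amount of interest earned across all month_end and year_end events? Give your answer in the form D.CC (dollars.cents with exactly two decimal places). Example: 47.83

After 1 (month_end (apply 1% monthly interest)): balance=$505.00 total_interest=$5.00
After 2 (year_end (apply 10% annual interest)): balance=$555.50 total_interest=$55.50
After 3 (month_end (apply 1% monthly interest)): balance=$561.05 total_interest=$61.05
After 4 (deposit($50)): balance=$611.05 total_interest=$61.05
After 5 (year_end (apply 10% annual interest)): balance=$672.15 total_interest=$122.15
After 6 (year_end (apply 10% annual interest)): balance=$739.36 total_interest=$189.36
After 7 (withdraw($50)): balance=$689.36 total_interest=$189.36
After 8 (year_end (apply 10% annual interest)): balance=$758.29 total_interest=$258.29
After 9 (month_end (apply 1% monthly interest)): balance=$765.87 total_interest=$265.87
After 10 (deposit($50)): balance=$815.87 total_interest=$265.87
After 11 (deposit($500)): balance=$1315.87 total_interest=$265.87

Answer: 265.87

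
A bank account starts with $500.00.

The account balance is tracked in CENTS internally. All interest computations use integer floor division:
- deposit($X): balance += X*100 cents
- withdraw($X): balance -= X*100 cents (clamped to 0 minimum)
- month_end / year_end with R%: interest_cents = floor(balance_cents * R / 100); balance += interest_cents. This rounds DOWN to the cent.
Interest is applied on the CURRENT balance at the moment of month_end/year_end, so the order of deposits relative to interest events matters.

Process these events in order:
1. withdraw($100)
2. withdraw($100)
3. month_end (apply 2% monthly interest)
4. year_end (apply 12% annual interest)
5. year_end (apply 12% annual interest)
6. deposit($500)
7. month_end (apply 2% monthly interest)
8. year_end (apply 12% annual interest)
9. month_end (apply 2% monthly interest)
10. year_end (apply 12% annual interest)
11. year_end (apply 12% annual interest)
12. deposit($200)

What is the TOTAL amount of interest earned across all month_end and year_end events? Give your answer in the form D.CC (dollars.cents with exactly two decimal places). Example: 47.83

After 1 (withdraw($100)): balance=$400.00 total_interest=$0.00
After 2 (withdraw($100)): balance=$300.00 total_interest=$0.00
After 3 (month_end (apply 2% monthly interest)): balance=$306.00 total_interest=$6.00
After 4 (year_end (apply 12% annual interest)): balance=$342.72 total_interest=$42.72
After 5 (year_end (apply 12% annual interest)): balance=$383.84 total_interest=$83.84
After 6 (deposit($500)): balance=$883.84 total_interest=$83.84
After 7 (month_end (apply 2% monthly interest)): balance=$901.51 total_interest=$101.51
After 8 (year_end (apply 12% annual interest)): balance=$1009.69 total_interest=$209.69
After 9 (month_end (apply 2% monthly interest)): balance=$1029.88 total_interest=$229.88
After 10 (year_end (apply 12% annual interest)): balance=$1153.46 total_interest=$353.46
After 11 (year_end (apply 12% annual interest)): balance=$1291.87 total_interest=$491.87
After 12 (deposit($200)): balance=$1491.87 total_interest=$491.87

Answer: 491.87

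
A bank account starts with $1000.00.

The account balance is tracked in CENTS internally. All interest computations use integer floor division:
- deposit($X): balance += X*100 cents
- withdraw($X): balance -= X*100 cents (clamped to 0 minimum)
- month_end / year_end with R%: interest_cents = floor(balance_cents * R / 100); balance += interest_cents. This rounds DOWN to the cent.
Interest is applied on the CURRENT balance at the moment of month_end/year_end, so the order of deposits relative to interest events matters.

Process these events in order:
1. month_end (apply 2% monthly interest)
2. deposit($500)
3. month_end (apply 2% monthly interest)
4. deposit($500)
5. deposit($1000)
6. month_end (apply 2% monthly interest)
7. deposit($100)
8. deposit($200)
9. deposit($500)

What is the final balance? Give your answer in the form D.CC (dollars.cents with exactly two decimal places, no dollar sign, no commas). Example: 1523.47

After 1 (month_end (apply 2% monthly interest)): balance=$1020.00 total_interest=$20.00
After 2 (deposit($500)): balance=$1520.00 total_interest=$20.00
After 3 (month_end (apply 2% monthly interest)): balance=$1550.40 total_interest=$50.40
After 4 (deposit($500)): balance=$2050.40 total_interest=$50.40
After 5 (deposit($1000)): balance=$3050.40 total_interest=$50.40
After 6 (month_end (apply 2% monthly interest)): balance=$3111.40 total_interest=$111.40
After 7 (deposit($100)): balance=$3211.40 total_interest=$111.40
After 8 (deposit($200)): balance=$3411.40 total_interest=$111.40
After 9 (deposit($500)): balance=$3911.40 total_interest=$111.40

Answer: 3911.40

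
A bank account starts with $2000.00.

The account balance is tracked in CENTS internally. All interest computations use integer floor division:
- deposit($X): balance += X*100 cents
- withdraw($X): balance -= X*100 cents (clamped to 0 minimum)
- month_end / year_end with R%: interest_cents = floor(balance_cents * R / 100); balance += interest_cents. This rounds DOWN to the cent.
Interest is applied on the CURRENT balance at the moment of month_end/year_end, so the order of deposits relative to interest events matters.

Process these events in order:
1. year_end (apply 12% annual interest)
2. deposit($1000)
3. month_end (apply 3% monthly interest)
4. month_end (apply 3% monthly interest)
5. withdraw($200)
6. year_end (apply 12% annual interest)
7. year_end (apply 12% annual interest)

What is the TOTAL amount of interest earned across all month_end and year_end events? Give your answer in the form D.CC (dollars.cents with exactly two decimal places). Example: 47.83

Answer: 1260.87

Derivation:
After 1 (year_end (apply 12% annual interest)): balance=$2240.00 total_interest=$240.00
After 2 (deposit($1000)): balance=$3240.00 total_interest=$240.00
After 3 (month_end (apply 3% monthly interest)): balance=$3337.20 total_interest=$337.20
After 4 (month_end (apply 3% monthly interest)): balance=$3437.31 total_interest=$437.31
After 5 (withdraw($200)): balance=$3237.31 total_interest=$437.31
After 6 (year_end (apply 12% annual interest)): balance=$3625.78 total_interest=$825.78
After 7 (year_end (apply 12% annual interest)): balance=$4060.87 total_interest=$1260.87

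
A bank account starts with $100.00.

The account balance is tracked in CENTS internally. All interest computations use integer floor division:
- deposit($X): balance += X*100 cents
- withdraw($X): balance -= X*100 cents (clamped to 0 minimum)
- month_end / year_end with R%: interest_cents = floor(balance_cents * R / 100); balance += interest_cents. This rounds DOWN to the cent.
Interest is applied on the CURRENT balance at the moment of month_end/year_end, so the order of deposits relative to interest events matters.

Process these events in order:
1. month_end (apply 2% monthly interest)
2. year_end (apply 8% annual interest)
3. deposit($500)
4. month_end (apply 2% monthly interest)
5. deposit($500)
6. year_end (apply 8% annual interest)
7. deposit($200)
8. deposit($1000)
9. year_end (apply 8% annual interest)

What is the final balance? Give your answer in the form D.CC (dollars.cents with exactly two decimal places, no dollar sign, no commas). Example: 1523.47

Answer: 2605.11

Derivation:
After 1 (month_end (apply 2% monthly interest)): balance=$102.00 total_interest=$2.00
After 2 (year_end (apply 8% annual interest)): balance=$110.16 total_interest=$10.16
After 3 (deposit($500)): balance=$610.16 total_interest=$10.16
After 4 (month_end (apply 2% monthly interest)): balance=$622.36 total_interest=$22.36
After 5 (deposit($500)): balance=$1122.36 total_interest=$22.36
After 6 (year_end (apply 8% annual interest)): balance=$1212.14 total_interest=$112.14
After 7 (deposit($200)): balance=$1412.14 total_interest=$112.14
After 8 (deposit($1000)): balance=$2412.14 total_interest=$112.14
After 9 (year_end (apply 8% annual interest)): balance=$2605.11 total_interest=$305.11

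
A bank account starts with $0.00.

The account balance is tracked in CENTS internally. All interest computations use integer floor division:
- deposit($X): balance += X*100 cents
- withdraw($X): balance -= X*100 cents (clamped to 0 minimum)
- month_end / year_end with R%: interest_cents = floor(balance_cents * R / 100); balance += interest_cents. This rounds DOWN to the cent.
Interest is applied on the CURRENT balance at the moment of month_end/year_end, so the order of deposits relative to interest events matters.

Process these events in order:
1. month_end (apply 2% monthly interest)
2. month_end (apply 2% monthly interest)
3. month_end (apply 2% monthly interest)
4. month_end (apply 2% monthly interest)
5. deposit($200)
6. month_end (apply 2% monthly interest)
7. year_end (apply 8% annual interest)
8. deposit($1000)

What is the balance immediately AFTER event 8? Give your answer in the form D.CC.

Answer: 1220.32

Derivation:
After 1 (month_end (apply 2% monthly interest)): balance=$0.00 total_interest=$0.00
After 2 (month_end (apply 2% monthly interest)): balance=$0.00 total_interest=$0.00
After 3 (month_end (apply 2% monthly interest)): balance=$0.00 total_interest=$0.00
After 4 (month_end (apply 2% monthly interest)): balance=$0.00 total_interest=$0.00
After 5 (deposit($200)): balance=$200.00 total_interest=$0.00
After 6 (month_end (apply 2% monthly interest)): balance=$204.00 total_interest=$4.00
After 7 (year_end (apply 8% annual interest)): balance=$220.32 total_interest=$20.32
After 8 (deposit($1000)): balance=$1220.32 total_interest=$20.32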